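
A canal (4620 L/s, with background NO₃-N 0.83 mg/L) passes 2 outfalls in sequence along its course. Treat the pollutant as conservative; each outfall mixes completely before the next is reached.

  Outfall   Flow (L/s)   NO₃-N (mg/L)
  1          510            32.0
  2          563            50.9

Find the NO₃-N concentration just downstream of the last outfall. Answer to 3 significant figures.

After outfall 1: Q = 4620 + 510.0 = 5130 L/s; C = (4620·0.8300 + 510.0·32.00)/5130 = 3.929 mg/L.
After outfall 2: Q = 5130 + 563.0 = 5693 L/s; C = (5130·3.929 + 563.0·50.90)/5693 = 8.574 mg/L.

8.57 mg/L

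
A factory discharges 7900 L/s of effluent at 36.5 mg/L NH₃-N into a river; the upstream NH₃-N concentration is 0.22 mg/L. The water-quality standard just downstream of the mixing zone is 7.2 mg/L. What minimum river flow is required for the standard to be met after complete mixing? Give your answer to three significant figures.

33200 L/s

Set C_mix = 7.2: (Q·0.2200 + 7900·36.50) / (Q + 7900) = 7.2
→ Q = 7900·(36.50 − 7.2)/(7.2 − 0.2200) = 33160 L/s.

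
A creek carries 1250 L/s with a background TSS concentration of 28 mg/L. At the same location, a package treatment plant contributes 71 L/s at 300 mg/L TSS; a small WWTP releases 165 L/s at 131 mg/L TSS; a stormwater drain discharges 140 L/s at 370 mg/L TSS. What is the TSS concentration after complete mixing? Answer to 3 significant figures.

79.8 mg/L

Mass balance: C = (1250·28.00 + 71.00·300.0 + 165.0·131.0 + 140.0·370.0) / 1626 = 129700/1626 = 79.78 mg/L.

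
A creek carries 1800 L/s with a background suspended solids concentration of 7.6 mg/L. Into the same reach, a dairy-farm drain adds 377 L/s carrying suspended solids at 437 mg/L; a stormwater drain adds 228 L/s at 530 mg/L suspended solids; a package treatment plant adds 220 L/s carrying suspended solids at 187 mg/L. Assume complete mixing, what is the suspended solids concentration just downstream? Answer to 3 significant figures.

130 mg/L

Mass balance: C = (1800·7.600 + 377.0·437.0 + 228.0·530.0 + 220.0·187.0) / 2625 = 340400/2625 = 129.7 mg/L.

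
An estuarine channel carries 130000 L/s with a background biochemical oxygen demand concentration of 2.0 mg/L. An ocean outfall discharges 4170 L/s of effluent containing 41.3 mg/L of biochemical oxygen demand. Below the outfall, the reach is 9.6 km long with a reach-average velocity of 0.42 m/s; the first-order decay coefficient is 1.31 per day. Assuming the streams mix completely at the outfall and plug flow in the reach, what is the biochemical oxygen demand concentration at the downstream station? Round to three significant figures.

2.28 mg/L

Conservation of mass: C = (130000·2.000 + 4170·41.30) / 134200 = 432200/134200 = 3.221 mg/L.
Travel time t = 9.6·1000 / 0.42 = 22860 s = 6.349 h.
First-order decay: C = 3.221·exp(−k·t) = 3.221·0.7071 = 2.278 mg/L.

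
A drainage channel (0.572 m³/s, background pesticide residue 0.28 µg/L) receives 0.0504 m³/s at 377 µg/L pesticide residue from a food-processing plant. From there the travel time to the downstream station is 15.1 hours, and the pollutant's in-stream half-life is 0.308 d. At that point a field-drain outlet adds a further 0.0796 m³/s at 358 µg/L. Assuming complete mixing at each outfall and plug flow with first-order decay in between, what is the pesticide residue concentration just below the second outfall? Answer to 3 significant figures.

Conservation of mass: C = (0.5720·0.2800 + 0.05040·377.0) / 0.6224 = 19.16/0.6224 = 30.79 µg/L; combined flow 0.6224 m³/s.
Half-life 0.308 d → k = ln 2 / 0.308 = 2.250 d⁻¹.
Applying C = C₀e^(−kt): 30.79 × 0.2427 = 7.472 µg/L.
Second outfall: C = (0.6224·7.472 + 0.07960·358.0)/0.7020 = 47.22 µg/L.

47.2 µg/L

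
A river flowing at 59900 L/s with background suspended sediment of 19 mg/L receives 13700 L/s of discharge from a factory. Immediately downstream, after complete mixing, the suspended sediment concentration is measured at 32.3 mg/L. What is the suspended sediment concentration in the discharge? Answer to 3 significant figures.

Mass balance: 59900·19.00 + 13700·Cₑ = 73600·32.30
→ Cₑ = (73600·32.30 − 59900·19.00) / 13700 = 90.45 mg/L.

90.5 mg/L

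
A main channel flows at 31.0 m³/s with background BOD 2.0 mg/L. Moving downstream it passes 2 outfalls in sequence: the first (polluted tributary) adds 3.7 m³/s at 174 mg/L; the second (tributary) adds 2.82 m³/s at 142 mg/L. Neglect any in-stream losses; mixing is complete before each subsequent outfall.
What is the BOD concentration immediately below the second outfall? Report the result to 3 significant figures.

Below outfall 1: Q → 34.70 m³/s, C = (31.00·2.000 + 3.700·174.0)/34.70 = 20.34 mg/L.
Below outfall 2: Q → 37.52 m³/s, C = (34.70·20.34 + 2.820·142.0)/37.52 = 29.48 mg/L.

29.5 mg/L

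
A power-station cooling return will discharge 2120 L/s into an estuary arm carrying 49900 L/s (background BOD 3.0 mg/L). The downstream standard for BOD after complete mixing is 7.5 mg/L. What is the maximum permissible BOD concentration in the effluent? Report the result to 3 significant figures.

At the limit, (Qr·Cr + Qe·Cₑ)/(Qr + Qe) = 7.5:
Cₑ = (52020·7.5 − 49900·3.000) / 2120 = 113.4 mg/L.

113 mg/L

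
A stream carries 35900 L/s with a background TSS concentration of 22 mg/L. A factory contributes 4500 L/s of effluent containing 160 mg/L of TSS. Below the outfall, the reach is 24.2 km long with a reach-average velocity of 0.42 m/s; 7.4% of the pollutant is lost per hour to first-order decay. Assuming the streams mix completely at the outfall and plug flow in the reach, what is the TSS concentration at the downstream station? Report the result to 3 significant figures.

10.9 mg/L

Mass balance: C = (35900·22.00 + 4500·160.0) / 40400 = 1510000/40400 = 37.37 mg/L.
Travel time t = 24.2·1000 / 0.42 = 57620 s = 16.01 h.
7.4%/h lost → k = −ln(1 − 0.074) = 0.07688 h⁻¹.
After decay, C = 37.37 × e^(−kt) = 37.37 × 0.2921 = 10.92 mg/L.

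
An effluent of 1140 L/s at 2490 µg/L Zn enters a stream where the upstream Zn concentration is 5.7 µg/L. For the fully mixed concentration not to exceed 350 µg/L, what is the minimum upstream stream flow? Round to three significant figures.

Set C_mix = 350: (Q·5.700 + 1140·2490) / (Q + 1140) = 350
→ Q = 1140·(2490 − 350)/(350 − 5.700) = 7086 L/s.

7090 L/s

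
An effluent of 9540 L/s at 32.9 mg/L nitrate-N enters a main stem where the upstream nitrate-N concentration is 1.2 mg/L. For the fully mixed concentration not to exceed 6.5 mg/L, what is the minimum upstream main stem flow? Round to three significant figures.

Set C_mix = 6.5: (Q·1.200 + 9540·32.90) / (Q + 9540) = 6.5
→ Q = 9540·(32.90 − 6.5)/(6.5 − 1.200) = 47520 L/s.

47500 L/s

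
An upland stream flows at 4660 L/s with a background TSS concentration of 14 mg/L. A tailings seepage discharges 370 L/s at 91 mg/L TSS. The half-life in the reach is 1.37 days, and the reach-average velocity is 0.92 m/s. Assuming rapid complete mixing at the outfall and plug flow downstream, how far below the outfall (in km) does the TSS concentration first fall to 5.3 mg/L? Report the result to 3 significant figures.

206 km

Flow-weighted average: C = (4660·14.00 + 370.0·91.00) / 5030 = 98910/5030 = 19.66 mg/L.
Half-life 1.37 d → k = ln 2 / 1.37 = 0.5059 d⁻¹.
Set 19.66·exp(−k·t) = 5.3 → t = ln(19.66/5.3)/k = 223900 s = 62.19 h.
Distance = v·t = 0.92·223900 = 206000 m = 206.0 km.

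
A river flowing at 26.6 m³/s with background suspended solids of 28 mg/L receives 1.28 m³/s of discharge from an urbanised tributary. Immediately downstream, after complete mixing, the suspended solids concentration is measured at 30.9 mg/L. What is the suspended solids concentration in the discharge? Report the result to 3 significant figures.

91.2 mg/L

Mass balance: 26.60·28.00 + 1.280·Cₑ = 27.88·30.90
→ Cₑ = (27.88·30.90 − 26.60·28.00) / 1.280 = 91.17 mg/L.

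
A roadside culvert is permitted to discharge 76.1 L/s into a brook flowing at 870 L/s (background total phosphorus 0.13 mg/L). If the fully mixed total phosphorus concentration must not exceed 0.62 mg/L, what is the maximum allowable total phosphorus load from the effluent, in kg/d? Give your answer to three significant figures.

Mass balance at the limit: 870.0·0.1300 + 76.10·Cₑ = 946.1·0.62 → Cₑ = 6.222 mg/L.
76.10 L/s = 0.07610 m³/s. Load = 0.07610 m³/s × 6.222 g/m³ × 86 400 s/d = 40.91 kg/d.

40.9 kg/d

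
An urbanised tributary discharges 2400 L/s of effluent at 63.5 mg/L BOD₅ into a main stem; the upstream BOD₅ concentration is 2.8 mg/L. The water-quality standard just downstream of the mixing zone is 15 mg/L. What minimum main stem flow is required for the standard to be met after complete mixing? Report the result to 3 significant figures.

Set C_mix = 15: (Q·2.800 + 2400·63.50) / (Q + 2400) = 15
→ Q = 2400·(63.50 − 15)/(15 − 2.800) = 9541 L/s.

9540 L/s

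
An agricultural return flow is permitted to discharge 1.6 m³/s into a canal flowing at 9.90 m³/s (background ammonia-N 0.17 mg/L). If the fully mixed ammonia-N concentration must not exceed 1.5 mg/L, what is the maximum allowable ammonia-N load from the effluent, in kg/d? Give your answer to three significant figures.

1340 kg/d

Mass balance at the limit: 9.900·0.1700 + 1.600·Cₑ = 11.50·1.5 → Cₑ = 9.729 mg/L.
Load = 1.600 m³/s × 9.729 g/m³ × 86 400 s/d = 1345 kg/d.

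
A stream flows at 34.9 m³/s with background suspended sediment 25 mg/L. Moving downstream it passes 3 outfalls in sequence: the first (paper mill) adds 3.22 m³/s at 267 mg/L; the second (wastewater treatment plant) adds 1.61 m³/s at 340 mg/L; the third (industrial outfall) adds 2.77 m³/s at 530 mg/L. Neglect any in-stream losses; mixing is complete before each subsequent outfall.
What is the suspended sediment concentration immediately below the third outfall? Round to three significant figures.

After outfall 1: Q = 34.90 + 3.220 = 38.12 m³/s; C = (34.90·25.00 + 3.220·267.0)/38.12 = 45.44 mg/L.
After outfall 2: Q = 38.12 + 1.610 = 39.73 m³/s; C = (38.12·45.44 + 1.610·340.0)/39.73 = 57.38 mg/L.
After outfall 3: Q = 39.73 + 2.770 = 42.50 m³/s; C = (39.73·57.38 + 2.770·530.0)/42.50 = 88.18 mg/L.

88.2 mg/L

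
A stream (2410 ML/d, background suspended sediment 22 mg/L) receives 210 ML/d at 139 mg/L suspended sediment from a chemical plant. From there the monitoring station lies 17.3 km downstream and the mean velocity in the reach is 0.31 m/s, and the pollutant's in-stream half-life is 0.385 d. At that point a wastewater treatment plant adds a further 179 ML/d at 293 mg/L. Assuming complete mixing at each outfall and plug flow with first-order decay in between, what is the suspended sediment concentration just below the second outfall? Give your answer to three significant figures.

After mixing, C = (2410·22.00 + 210.0·139.0) / 2620 = 82210/2620 = 31.38 mg/L; combined flow 2620 ML/d.
Travel time t = 17.3·1000 / 0.31 = 55810 s = 15.50 h.
Half-life 0.385 d → k = ln 2 / 0.385 = 1.800 d⁻¹.
Decay over the reach: 31.38·exp(−kt) = 31.38·0.3126 = 9.808 mg/L.
At the second outfall, C = (2620·9.808 + 179.0·293.0) / (2620 + 179.0) = 27.92 mg/L.

27.9 mg/L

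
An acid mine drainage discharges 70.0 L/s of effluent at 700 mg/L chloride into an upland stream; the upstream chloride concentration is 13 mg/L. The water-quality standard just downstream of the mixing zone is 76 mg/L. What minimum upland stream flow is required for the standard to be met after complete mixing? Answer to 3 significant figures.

Set C_mix = 76: (Q·13.00 + 70.00·700.0) / (Q + 70.00) = 76
→ Q = 70.00·(700.0 − 76)/(76 − 13.00) = 693.3 L/s.

693 L/s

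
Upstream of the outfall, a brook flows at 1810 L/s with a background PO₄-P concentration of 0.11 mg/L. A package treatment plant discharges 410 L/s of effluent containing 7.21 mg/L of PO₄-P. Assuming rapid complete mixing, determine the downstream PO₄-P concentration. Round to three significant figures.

Flow-weighted average: C = (1810·0.1100 + 410.0·7.210) / 2220 = 3155/2220 = 1.421 mg/L.

1.42 mg/L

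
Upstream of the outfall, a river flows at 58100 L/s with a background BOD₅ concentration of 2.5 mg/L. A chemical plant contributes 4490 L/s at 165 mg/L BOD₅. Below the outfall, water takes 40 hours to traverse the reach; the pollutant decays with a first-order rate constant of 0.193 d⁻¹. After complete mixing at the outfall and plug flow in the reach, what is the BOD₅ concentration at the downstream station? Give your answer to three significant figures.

Mass balance: C = (58100·2.500 + 4490·165.0) / 62590 = 886100/62590 = 14.16 mg/L.
Applying C = C₀e^(−kt): 14.16 × 0.7249 = 10.26 mg/L.

10.3 mg/L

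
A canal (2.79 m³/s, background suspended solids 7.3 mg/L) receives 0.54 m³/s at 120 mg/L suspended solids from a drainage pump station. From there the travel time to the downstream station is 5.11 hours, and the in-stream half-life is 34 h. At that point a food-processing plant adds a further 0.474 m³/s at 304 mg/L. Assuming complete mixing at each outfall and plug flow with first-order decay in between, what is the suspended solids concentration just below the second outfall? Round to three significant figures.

58.1 mg/L

Mass balance: C = (2.790·7.300 + 0.5400·120.0) / 3.330 = 85.17/3.330 = 25.58 mg/L; combined flow 3.330 m³/s.
Half-life 34 h → k = ln 2 / 34 = 0.02039 h⁻¹ = 0.4893 d⁻¹.
Decay over the reach: 25.58·exp(−kt) = 25.58·0.9011 = 23.05 mg/L.
At the second outfall, C = (3.330·23.05 + 0.4740·304.0) / (3.330 + 0.4740) = 58.05 mg/L.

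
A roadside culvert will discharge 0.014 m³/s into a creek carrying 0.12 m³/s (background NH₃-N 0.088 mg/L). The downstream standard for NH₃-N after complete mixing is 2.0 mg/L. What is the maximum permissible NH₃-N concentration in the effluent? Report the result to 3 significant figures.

At the limit, (Qr·Cr + Qe·Cₑ)/(Qr + Qe) = 2.0:
Cₑ = (0.1340·2.0 − 0.1200·0.08800) / 0.01400 = 18.39 mg/L.

18.4 mg/L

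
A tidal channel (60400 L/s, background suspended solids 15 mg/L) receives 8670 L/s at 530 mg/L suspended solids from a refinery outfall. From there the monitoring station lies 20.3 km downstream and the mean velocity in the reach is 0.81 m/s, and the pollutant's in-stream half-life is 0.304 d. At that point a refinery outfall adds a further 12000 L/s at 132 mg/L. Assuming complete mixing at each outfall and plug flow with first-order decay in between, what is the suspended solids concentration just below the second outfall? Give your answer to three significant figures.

Mass balance: C = (60400·15.00 + 8670·530.0) / 69070 = 5501000/69070 = 79.65 mg/L; combined flow 69070 L/s.
Travel time t = 20.3·1000 / 0.81 = 25060 s = 6.962 h.
Half-life 0.304 d → k = ln 2 / 0.304 = 2.280 d⁻¹.
Applying C = C₀e^(−kt): 79.65 × 0.5161 = 41.11 mg/L.
At the second outfall, C = (69070·41.11 + 12000·132.0) / (69070 + 12000) = 54.56 mg/L.

54.6 mg/L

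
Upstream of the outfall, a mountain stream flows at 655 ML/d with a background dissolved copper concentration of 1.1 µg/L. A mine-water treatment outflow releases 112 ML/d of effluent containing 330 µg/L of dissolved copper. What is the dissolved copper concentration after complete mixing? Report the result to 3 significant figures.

49.1 µg/L

Mixed concentration C = ΣQC/ΣQ = (655.0·1.100 + 112.0·330.0) / 767.0 = 37680/767.0 = 49.13 µg/L.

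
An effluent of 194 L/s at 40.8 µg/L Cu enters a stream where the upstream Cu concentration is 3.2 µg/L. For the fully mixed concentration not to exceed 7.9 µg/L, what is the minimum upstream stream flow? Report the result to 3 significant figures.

1360 L/s

Set C_mix = 7.9: (Q·3.200 + 194.0·40.80) / (Q + 194.0) = 7.9
→ Q = 194.0·(40.80 − 7.9)/(7.9 − 3.200) = 1358 L/s.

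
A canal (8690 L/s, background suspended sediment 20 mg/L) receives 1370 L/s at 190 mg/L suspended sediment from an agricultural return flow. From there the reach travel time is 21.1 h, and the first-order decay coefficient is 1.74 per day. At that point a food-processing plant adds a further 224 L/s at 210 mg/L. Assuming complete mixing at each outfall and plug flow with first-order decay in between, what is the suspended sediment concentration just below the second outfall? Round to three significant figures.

Conservation of mass: C = (8690·20.00 + 1370·190.0) / 10060 = 434100/10060 = 43.15 mg/L; combined flow 10060 L/s.
Decay over the reach: 43.15·exp(−kt) = 43.15·0.2166 = 9.346 mg/L.
At the second outfall, C = (10060·9.346 + 224.0·210.0) / (10060 + 224.0) = 13.72 mg/L.

13.7 mg/L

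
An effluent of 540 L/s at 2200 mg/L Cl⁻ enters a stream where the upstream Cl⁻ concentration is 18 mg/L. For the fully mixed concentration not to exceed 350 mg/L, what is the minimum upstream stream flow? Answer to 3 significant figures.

3010 L/s

Set C_mix = 350: (Q·18.00 + 540.0·2200) / (Q + 540.0) = 350
→ Q = 540.0·(2200 − 350)/(350 − 18.00) = 3009 L/s.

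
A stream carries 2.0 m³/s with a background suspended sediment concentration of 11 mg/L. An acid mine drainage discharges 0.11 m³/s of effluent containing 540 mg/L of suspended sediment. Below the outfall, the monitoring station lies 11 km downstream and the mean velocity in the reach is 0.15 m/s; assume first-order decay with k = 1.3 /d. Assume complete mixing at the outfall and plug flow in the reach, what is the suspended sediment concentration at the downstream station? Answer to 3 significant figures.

Mixed concentration C = ΣQC/ΣQ = (2.000·11.00 + 0.1100·540.0) / 2.110 = 81.40/2.110 = 38.58 mg/L.
Travel time t = 11·1000 / 0.15 = 73330 s = 20.37 h.
After decay, C = 38.58 × e^(−kt) = 38.58 × 0.3317 = 12.80 mg/L.

12.8 mg/L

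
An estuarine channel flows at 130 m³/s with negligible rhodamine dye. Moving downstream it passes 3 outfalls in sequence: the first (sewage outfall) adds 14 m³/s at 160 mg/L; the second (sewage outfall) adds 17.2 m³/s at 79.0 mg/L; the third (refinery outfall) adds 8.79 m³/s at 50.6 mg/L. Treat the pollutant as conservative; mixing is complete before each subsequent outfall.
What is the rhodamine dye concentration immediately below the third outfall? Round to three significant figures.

After outfall 1: Q = 130.0 + 14.00 = 144.0 m³/s; C = (130.0·0 + 14.00·160.0)/144.0 = 15.56 mg/L.
After outfall 2: Q = 144.0 + 17.20 = 161.2 m³/s; C = (144.0·15.56 + 17.20·79.00)/161.2 = 22.33 mg/L.
After outfall 3: Q = 161.2 + 8.790 = 170.0 m³/s; C = (161.2·22.33 + 8.790·50.60)/170.0 = 23.79 mg/L.

23.8 mg/L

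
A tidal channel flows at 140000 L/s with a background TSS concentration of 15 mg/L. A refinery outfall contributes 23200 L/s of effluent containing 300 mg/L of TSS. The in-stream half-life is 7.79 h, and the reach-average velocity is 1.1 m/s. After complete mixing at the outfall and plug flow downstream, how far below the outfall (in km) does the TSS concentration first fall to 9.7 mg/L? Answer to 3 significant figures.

77.6 km

Conservation of mass: C = (140000·15.00 + 23200·300.0) / 163200 = 9060000/163200 = 55.51 mg/L.
Half-life 7.79 h → k = ln 2 / 7.79 = 0.08898 h⁻¹ = 2.135 d⁻¹.
Set 55.51·exp(−k·t) = 9.7 → t = ln(55.51/9.7)/k = 70580 s = 19.61 h.
Distance = v·t = 1.1·70580 = 77640 m = 77.64 km.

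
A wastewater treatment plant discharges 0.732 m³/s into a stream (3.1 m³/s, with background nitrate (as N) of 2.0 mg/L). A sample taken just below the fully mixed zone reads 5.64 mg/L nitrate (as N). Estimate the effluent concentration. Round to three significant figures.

21.1 mg/L

Mass balance: 3.100·2.000 + 0.7320·Cₑ = 3.832·5.640
→ Cₑ = (3.832·5.640 − 3.100·2.000) / 0.7320 = 21.06 mg/L.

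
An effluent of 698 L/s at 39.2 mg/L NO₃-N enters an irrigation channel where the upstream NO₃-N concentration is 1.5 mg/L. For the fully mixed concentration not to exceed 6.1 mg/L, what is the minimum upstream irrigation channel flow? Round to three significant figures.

Set C_mix = 6.1: (Q·1.500 + 698.0·39.20) / (Q + 698.0) = 6.1
→ Q = 698.0·(39.20 − 6.1)/(6.1 − 1.500) = 5023 L/s.

5020 L/s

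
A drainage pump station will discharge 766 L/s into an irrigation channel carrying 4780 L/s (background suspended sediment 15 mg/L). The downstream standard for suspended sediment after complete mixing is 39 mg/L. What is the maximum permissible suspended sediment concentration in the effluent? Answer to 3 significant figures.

At the limit, (Qr·Cr + Qe·Cₑ)/(Qr + Qe) = 39:
Cₑ = (5546·39 − 4780·15.00) / 766.0 = 188.8 mg/L.

189 mg/L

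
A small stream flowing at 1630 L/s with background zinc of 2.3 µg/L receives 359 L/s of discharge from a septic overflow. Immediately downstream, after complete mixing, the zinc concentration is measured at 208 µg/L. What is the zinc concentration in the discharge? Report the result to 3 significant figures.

1140 µg/L

Mass balance: 1630·2.300 + 359.0·Cₑ = 1989·208.0
→ Cₑ = (1989·208.0 − 1630·2.300) / 359.0 = 1142 µg/L.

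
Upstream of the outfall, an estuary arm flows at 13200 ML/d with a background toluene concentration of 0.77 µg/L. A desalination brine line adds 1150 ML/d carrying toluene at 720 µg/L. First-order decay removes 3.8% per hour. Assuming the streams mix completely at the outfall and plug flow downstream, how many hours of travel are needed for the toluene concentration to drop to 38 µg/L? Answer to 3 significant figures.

Mass balance: C = (13200·0.7700 + 1150·720.0) / 14350 = 838200/14350 = 58.41 µg/L.
3.8%/h lost → k = −ln(1 − 0.038) = 0.03874 h⁻¹.
58.41·exp(−k·t) = 38 → t = ln(58.41/38)/k = 39950 s = 11.10 h.

11.1 h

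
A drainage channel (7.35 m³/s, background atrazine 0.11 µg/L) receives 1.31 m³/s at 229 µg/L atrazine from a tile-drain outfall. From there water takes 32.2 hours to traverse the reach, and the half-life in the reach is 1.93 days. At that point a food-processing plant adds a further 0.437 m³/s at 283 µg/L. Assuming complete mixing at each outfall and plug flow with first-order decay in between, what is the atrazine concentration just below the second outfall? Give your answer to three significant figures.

Mixed concentration C = ΣQC/ΣQ = (7.350·0.1100 + 1.310·229.0) / 8.660 = 300.8/8.660 = 34.73 µg/L; combined flow 8.660 m³/s.
Half-life 1.93 d → k = ln 2 / 1.93 = 0.3591 d⁻¹.
Decay over the reach: 34.73·exp(−kt) = 34.73·0.6176 = 21.45 µg/L.
Second outfall: C = (8.660·21.45 + 0.4370·283.0)/9.097 = 34.02 µg/L.

34.0 µg/L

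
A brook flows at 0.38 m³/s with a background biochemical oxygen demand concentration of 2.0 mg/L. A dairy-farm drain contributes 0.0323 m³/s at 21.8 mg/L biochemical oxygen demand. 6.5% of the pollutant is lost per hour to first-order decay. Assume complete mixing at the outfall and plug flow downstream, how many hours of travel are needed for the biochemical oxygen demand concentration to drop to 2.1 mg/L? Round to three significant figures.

7.82 h

After mixing, C = (0.3800·2.000 + 0.03230·21.80) / 0.4123 = 1.464/0.4123 = 3.551 mg/L.
6.5%/h lost → k = −ln(1 − 0.065) = 0.06721 h⁻¹.
3.551·exp(−k·t) = 2.1 → t = ln(3.551/2.1)/k = 28140 s = 7.816 h.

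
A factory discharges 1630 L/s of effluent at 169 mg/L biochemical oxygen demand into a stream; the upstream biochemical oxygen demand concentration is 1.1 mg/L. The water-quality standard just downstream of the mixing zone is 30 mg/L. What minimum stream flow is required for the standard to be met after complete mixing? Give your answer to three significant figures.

7840 L/s

Set C_mix = 30: (Q·1.100 + 1630·169.0) / (Q + 1630) = 30
→ Q = 1630·(169.0 − 30)/(30 − 1.100) = 7840 L/s.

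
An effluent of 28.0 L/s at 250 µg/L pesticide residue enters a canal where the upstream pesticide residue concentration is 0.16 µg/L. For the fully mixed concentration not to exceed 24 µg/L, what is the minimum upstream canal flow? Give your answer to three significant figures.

265 L/s

Set C_mix = 24: (Q·0.1600 + 28.00·250.0) / (Q + 28.00) = 24
→ Q = 28.00·(250.0 − 24)/(24 − 0.1600) = 265.4 L/s.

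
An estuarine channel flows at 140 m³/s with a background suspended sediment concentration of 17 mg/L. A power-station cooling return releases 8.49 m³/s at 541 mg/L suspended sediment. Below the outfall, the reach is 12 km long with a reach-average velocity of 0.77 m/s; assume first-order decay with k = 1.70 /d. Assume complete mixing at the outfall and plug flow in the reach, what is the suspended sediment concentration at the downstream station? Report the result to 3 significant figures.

Flow-weighted average: C = (140.0·17.00 + 8.490·541.0) / 148.5 = 6973/148.5 = 46.96 mg/L.
Travel time t = 12·1000 / 0.77 = 15580 s = 4.329 h.
Decay over the reach: 46.96·exp(−kt) = 46.96·0.7359 = 34.56 mg/L.

34.6 mg/L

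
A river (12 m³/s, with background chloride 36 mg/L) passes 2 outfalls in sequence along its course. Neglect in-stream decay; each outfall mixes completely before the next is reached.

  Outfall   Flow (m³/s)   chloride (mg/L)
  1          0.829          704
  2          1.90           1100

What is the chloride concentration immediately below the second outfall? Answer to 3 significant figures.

After outfall 1: Q = 12.00 + 0.8290 = 12.83 m³/s; C = (12.00·36.00 + 0.8290·704.0)/12.83 = 79.17 mg/L.
After outfall 2: Q = 12.83 + 1.900 = 14.73 m³/s; C = (12.83·79.17 + 1.900·1100)/14.73 = 210.9 mg/L.

211 mg/L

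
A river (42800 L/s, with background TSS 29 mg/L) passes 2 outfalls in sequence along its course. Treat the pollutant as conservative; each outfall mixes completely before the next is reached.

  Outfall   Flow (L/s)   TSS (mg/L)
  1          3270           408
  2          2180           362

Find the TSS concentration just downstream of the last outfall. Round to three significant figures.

Outfall 1: combined Q = 46070 L/s; C = (42800·29.00 + 3270·408.0)/46070 = 55.90 mg/L.
Outfall 2: combined Q = 48250 L/s; C = (46070·55.90 + 2180·362.0)/48250 = 69.73 mg/L.

69.7 mg/L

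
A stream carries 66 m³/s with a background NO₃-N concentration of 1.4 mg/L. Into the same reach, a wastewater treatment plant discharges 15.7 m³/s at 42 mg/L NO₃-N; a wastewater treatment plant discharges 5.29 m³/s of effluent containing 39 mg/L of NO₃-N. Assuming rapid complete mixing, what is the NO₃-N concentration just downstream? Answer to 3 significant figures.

Flow-weighted average: C = (66.00·1.400 + 15.70·42.00 + 5.290·39.00) / 86.99 = 958.1/86.99 = 11.01 mg/L.

11.0 mg/L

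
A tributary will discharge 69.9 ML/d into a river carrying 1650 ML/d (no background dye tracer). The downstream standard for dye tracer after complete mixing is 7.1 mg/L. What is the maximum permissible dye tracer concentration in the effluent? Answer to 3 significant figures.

At the limit, (Qr·Cr + Qe·Cₑ)/(Qr + Qe) = 7.1:
Cₑ = (1720·7.1 − 1650·0) / 69.90 = 174.7 mg/L.

175 mg/L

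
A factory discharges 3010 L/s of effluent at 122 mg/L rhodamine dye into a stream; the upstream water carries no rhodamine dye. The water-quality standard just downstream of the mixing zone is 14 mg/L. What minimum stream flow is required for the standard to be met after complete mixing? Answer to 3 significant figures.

Set C_mix = 14: (Q·0 + 3010·122.0) / (Q + 3010) = 14
→ Q = 3010·(122.0 − 14)/(14 − 0) = 23220 L/s.

23200 L/s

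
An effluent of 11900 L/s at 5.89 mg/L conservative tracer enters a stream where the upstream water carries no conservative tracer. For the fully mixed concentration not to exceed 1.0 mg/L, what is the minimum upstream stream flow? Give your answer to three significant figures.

Set C_mix = 1.0: (Q·0 + 11900·5.890) / (Q + 11900) = 1.0
→ Q = 11900·(5.890 − 1.0)/(1.0 − 0) = 58190 L/s.

58200 L/s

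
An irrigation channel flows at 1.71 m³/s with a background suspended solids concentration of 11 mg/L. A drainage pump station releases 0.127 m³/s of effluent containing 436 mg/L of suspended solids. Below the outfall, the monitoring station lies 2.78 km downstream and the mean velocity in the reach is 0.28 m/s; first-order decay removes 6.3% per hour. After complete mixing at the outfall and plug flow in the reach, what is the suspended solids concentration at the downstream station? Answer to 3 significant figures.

33.7 mg/L

Flow-weighted average: C = (1.710·11.00 + 0.1270·436.0) / 1.837 = 74.18/1.837 = 40.38 mg/L.
Travel time t = 2.78·1000 / 0.28 = 9929 s = 2.758 h.
6.3%/h lost → k = −ln(1 − 0.063) = 0.06507 h⁻¹.
First-order decay: C = 40.38·exp(−k·t) = 40.38·0.8357 = 33.75 mg/L.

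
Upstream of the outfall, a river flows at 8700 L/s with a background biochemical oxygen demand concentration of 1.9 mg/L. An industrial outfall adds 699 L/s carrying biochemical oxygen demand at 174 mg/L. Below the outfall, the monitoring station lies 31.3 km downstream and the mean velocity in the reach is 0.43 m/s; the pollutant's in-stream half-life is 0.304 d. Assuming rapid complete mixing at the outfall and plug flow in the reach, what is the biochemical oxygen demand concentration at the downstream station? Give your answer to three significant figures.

2.15 mg/L

After mixing, C = (8700·1.900 + 699.0·174.0) / 9399 = 138200/9399 = 14.70 mg/L.
Travel time t = 31.3·1000 / 0.43 = 72790 s = 20.22 h.
Half-life 0.304 d → k = ln 2 / 0.304 = 2.280 d⁻¹.
After decay, C = 14.70 × e^(−kt) = 14.70 × 0.1465 = 2.153 mg/L.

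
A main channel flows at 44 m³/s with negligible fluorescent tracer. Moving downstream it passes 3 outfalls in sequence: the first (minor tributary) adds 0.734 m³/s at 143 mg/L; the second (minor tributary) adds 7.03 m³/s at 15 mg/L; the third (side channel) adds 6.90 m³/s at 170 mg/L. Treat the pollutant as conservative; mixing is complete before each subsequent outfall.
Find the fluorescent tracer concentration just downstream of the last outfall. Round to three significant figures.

23.6 mg/L

After outfall 1: Q = 44.00 + 0.7340 = 44.73 m³/s; C = (44.00·0 + 0.7340·143.0)/44.73 = 2.346 mg/L.
After outfall 2: Q = 44.73 + 7.030 = 51.76 m³/s; C = (44.73·2.346 + 7.030·15.00)/51.76 = 4.065 mg/L.
After outfall 3: Q = 51.76 + 6.900 = 58.66 m³/s; C = (51.76·4.065 + 6.900·170.0)/58.66 = 23.58 mg/L.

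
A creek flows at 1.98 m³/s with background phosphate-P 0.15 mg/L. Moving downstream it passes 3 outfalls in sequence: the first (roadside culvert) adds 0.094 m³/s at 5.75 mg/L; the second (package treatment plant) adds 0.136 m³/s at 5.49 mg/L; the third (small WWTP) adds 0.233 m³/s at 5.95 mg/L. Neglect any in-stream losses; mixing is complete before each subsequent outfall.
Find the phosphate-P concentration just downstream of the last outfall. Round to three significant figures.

1.22 mg/L

Below outfall 1: Q → 2.074 m³/s, C = (1.980·0.1500 + 0.09400·5.750)/2.074 = 0.4038 mg/L.
Below outfall 2: Q → 2.210 m³/s, C = (2.074·0.4038 + 0.1360·5.490)/2.210 = 0.7168 mg/L.
Below outfall 3: Q → 2.443 m³/s, C = (2.210·0.7168 + 0.2330·5.950)/2.443 = 1.216 mg/L.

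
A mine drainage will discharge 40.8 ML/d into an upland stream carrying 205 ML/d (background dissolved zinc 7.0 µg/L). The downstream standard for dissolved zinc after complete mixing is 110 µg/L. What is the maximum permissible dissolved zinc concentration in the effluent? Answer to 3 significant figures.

At the limit, (Qr·Cr + Qe·Cₑ)/(Qr + Qe) = 110:
Cₑ = (245.8·110 − 205.0·7.000) / 40.80 = 627.5 µg/L.

628 µg/L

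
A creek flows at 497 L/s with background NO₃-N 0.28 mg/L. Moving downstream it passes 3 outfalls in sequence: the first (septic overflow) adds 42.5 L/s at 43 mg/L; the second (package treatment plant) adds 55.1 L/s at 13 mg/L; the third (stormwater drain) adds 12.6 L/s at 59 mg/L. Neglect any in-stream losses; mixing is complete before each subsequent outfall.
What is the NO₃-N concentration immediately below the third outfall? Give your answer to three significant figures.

Below outfall 1: Q → 539.5 L/s, C = (497.0·0.2800 + 42.50·43.00)/539.5 = 3.645 mg/L.
Below outfall 2: Q → 594.6 L/s, C = (539.5·3.645 + 55.10·13.00)/594.6 = 4.512 mg/L.
Below outfall 3: Q → 607.2 L/s, C = (594.6·4.512 + 12.60·59.00)/607.2 = 5.643 mg/L.

5.64 mg/L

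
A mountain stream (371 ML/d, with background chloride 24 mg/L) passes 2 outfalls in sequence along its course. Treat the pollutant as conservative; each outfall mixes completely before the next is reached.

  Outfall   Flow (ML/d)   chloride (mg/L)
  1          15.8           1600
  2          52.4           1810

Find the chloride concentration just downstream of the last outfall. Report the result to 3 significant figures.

294 mg/L

After outfall 1: Q = 371.0 + 15.80 = 386.8 ML/d; C = (371.0·24.00 + 15.80·1600)/386.8 = 88.38 mg/L.
After outfall 2: Q = 386.8 + 52.40 = 439.2 ML/d; C = (386.8·88.38 + 52.40·1810)/439.2 = 293.8 mg/L.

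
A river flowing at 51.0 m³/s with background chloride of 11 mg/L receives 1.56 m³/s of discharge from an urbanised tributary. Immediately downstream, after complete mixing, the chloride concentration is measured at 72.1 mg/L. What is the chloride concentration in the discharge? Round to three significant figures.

2070 mg/L

Mass balance: 51.00·11.00 + 1.560·Cₑ = 52.56·72.10
→ Cₑ = (52.56·72.10 − 51.00·11.00) / 1.560 = 2070 mg/L.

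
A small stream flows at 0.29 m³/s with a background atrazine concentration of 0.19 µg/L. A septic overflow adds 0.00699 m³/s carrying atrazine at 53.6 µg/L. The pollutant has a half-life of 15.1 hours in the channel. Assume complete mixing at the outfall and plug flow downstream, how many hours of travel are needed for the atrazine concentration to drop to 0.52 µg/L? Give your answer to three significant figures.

Mass balance: C = (0.2900·0.1900 + 0.006990·53.60) / 0.2970 = 0.4298/0.2970 = 1.447 µg/L.
Half-life 15.1 h → k = ln 2 / 15.1 = 0.04590 h⁻¹ = 1.102 d⁻¹.
1.447·exp(−k·t) = 0.52 → t = ln(1.447/0.52)/k = 80270 s = 22.30 h.

22.3 h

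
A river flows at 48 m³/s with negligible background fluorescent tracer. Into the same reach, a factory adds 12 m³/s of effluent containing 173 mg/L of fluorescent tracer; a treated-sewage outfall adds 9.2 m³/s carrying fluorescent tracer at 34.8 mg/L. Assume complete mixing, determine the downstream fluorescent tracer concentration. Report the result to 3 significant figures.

34.6 mg/L

After mixing, C = (48.00·0 + 12.00·173.0 + 9.200·34.80) / 69.20 = 2396/69.20 = 34.63 mg/L.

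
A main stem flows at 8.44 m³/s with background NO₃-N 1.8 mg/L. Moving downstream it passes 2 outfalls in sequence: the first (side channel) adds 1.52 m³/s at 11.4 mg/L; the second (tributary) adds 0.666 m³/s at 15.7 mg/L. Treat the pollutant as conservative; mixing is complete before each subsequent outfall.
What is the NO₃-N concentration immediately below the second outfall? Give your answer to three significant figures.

4.04 mg/L

Outfall 1: combined Q = 9.960 m³/s; C = (8.440·1.800 + 1.520·11.40)/9.960 = 3.265 mg/L.
Outfall 2: combined Q = 10.63 m³/s; C = (9.960·3.265 + 0.6660·15.70)/10.63 = 4.044 mg/L.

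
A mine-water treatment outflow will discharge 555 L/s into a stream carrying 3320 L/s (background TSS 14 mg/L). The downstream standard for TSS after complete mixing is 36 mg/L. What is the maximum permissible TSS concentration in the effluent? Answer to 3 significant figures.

At the limit, (Qr·Cr + Qe·Cₑ)/(Qr + Qe) = 36:
Cₑ = (3875·36 − 3320·14.00) / 555.0 = 167.6 mg/L.

168 mg/L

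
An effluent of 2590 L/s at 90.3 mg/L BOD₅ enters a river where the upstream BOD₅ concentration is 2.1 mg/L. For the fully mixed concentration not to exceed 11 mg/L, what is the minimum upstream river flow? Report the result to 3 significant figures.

Set C_mix = 11: (Q·2.100 + 2590·90.30) / (Q + 2590) = 11
→ Q = 2590·(90.30 − 11)/(11 − 2.100) = 23080 L/s.

23100 L/s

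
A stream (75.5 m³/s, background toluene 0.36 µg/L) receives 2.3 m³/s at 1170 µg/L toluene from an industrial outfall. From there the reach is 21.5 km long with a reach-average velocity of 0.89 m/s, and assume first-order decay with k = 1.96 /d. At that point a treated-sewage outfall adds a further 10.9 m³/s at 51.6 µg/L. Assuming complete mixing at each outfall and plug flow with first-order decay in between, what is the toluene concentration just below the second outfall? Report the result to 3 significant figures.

Conservation of mass: C = (75.50·0.3600 + 2.300·1170) / 77.80 = 2718/77.80 = 34.94 µg/L; combined flow 77.80 m³/s.
Travel time t = 21.5·1000 / 0.89 = 24160 s = 6.710 h.
After decay, C = 34.94 × e^(−kt) = 34.94 × 0.5781 = 20.20 µg/L.
Second outfall: C = (77.80·20.20 + 10.90·51.60)/88.70 = 24.06 µg/L.

24.1 µg/L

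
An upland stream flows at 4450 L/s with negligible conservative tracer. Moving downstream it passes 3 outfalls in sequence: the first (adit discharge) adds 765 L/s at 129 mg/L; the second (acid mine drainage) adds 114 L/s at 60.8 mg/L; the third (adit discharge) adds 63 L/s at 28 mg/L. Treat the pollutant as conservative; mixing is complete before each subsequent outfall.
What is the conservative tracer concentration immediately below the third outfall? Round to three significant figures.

After outfall 1: Q = 4450 + 765.0 = 5215 L/s; C = (4450·0 + 765.0·129.0)/5215 = 18.92 mg/L.
After outfall 2: Q = 5215 + 114.0 = 5329 L/s; C = (5215·18.92 + 114.0·60.80)/5329 = 19.82 mg/L.
After outfall 3: Q = 5329 + 63.00 = 5392 L/s; C = (5329·19.82 + 63.00·28.00)/5392 = 19.91 mg/L.

19.9 mg/L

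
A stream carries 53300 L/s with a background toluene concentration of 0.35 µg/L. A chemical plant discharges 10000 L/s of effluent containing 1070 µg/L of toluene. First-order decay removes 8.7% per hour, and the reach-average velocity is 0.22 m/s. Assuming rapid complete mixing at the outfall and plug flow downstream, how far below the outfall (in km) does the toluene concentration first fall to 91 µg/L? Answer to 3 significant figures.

Conservation of mass: C = (53300·0.3500 + 10000·1070) / 63300 = 10720000/63300 = 169.3 µg/L.
8.7%/h lost → k = −ln(1 − 0.087) = 0.09102 h⁻¹.
Set 169.3·exp(−k·t) = 91 → t = ln(169.3/91)/k = 24560 s = 6.823 h.
Distance = v·t = 0.22·24560 = 5404 m = 5.404 km.

5.40 km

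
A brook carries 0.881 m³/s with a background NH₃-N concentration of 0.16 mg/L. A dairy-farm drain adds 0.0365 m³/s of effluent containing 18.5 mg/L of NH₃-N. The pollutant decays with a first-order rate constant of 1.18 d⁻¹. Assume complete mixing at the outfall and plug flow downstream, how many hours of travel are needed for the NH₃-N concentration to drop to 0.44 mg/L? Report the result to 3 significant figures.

Mixed concentration C = ΣQC/ΣQ = (0.8810·0.1600 + 0.03650·18.50) / 0.9175 = 0.8162/0.9175 = 0.8896 mg/L.
0.8896·exp(−k·t) = 0.44 → t = ln(0.8896/0.44)/k = 51550 s = 14.32 h.

14.3 h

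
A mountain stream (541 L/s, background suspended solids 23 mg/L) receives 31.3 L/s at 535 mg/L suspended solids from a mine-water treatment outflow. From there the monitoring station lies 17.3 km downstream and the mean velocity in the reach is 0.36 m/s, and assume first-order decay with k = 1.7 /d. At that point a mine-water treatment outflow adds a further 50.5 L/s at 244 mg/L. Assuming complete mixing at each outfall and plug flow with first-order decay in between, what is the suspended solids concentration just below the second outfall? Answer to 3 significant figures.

38.0 mg/L

Mass balance: C = (541.0·23.00 + 31.30·535.0) / 572.3 = 29190/572.3 = 51.00 mg/L; combined flow 572.3 L/s.
Travel time t = 17.3·1000 / 0.36 = 48060 s = 13.35 h.
Applying C = C₀e^(−kt): 51.00 × 0.3885 = 19.81 mg/L.
Second outfall: C = (572.3·19.81 + 50.50·244.0)/622.8 = 37.99 mg/L.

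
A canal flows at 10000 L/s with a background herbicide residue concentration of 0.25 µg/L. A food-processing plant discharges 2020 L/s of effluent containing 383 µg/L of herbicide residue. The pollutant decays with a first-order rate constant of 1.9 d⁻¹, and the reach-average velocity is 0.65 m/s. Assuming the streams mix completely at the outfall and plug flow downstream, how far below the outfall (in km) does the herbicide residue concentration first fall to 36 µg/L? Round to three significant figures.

17.3 km

Flow-weighted average: C = (10000·0.2500 + 2020·383.0) / 12020 = 776200/12020 = 64.57 µg/L.
Set 64.57·exp(−k·t) = 36 → t = ln(64.57/36)/k = 26570 s = 7.380 h.
Distance = v·t = 0.65·26570 = 17270 m = 17.27 km.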